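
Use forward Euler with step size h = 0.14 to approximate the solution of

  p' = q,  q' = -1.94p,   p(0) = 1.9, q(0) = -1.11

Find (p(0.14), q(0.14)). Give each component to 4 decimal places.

1.7446, -1.6260

Euler on (p,q): p_{n+1} = p_n + h·p', q_{n+1} = q_n + h·q'.
0.000000: (1.900000, -1.110000); f=(-1.110000, -3.686000) → (1.744600, -1.626040)
(p(0.14), q(0.14)) ≈ (1.7446, -1.6260)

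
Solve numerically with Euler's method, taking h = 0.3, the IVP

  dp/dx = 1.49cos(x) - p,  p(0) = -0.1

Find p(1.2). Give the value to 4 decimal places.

0.8747

Euler: p_{n+1} = p_n + h·f(x_n, p_n).
x=0.000000, p=-0.100000: f=1.590000 → p ← -0.100000 + 0.3·1.590000 = 0.377000
x=0.300000, p=0.377000: f=1.046451 → p ← 0.377000 + 0.3·1.046451 = 0.690935
x=0.600000, p=0.690935: f=0.538815 → p ← 0.690935 + 0.3·0.538815 = 0.852580
x=0.900000, p=0.852580: f=0.073619 → p ← 0.852580 + 0.3·0.073619 = 0.874666
p(1.2) ≈ 0.8747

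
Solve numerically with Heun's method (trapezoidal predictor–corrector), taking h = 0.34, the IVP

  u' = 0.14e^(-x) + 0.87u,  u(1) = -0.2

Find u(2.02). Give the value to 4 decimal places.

-0.4235

Heun: k1 = f(x_n, u_n); k2 = f(x_n + h, u_n + h·k1); u_{n+1} = u_n + (h/2)·(k1 + k2).
x=1.000000, u=-0.200000:
  k1 = f(1.000000, -0.200000) = -0.122497
  k2 = f(1.340000, -0.241649) = -0.173576
  u ← -0.200000 + (0.34/2)·(-0.122497 + (-0.173576)) = -0.250332
x=1.340000, u=-0.250332:
  k1 = f(1.340000, -0.250332) = -0.181131
  k2 = f(1.680000, -0.311917) = -0.245275
  u ← -0.250332 + (0.34/2)·(-0.181131 + (-0.245275)) = -0.322821
x=1.680000, u=-0.322821:
  k1 = f(1.680000, -0.322821) = -0.254762
  k2 = f(2.020000, -0.409441) = -0.337642
  u ← -0.322821 + (0.34/2)·(-0.254762 + (-0.337642)) = -0.423530
u(2.02) ≈ -0.4235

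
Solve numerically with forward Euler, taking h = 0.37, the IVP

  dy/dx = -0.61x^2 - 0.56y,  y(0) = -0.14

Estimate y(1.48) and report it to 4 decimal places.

Euler: y_{n+1} = y_n + h·f(x_n, y_n).
x=0.000000, y=-0.140000: f=0.078400 → y ← -0.140000 + 0.37·0.078400 = -0.110992
x=0.370000, y=-0.110992: f=-0.021353 → y ← -0.110992 + 0.37·(-0.021353) = -0.118893
x=0.740000, y=-0.118893: f=-0.267456 → y ← -0.118893 + 0.37·(-0.267456) = -0.217852
x=1.110000, y=-0.217852: f=-0.629584 → y ← -0.217852 + 0.37·(-0.629584) = -0.450798
y(1.48) ≈ -0.4508

-0.4508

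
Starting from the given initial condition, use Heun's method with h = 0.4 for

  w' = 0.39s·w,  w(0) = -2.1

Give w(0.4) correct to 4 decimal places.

Heun: k1 = f(s_n, w_n); k2 = f(s_n + h, w_n + h·k1); w_{n+1} = w_n + (h/2)·(k1 + k2).
s=0.000000, w=-2.100000:
  k1 = f(0.000000, -2.100000) = 0.000000
  k2 = f(0.400000, -2.100000) = -0.327600
  w ← -2.100000 + (0.4/2)·(0.000000 + (-0.327600)) = -2.165520
w(0.4) ≈ -2.1655

-2.1655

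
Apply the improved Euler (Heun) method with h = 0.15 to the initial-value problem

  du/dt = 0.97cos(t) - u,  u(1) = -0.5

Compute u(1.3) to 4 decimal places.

-0.2718

Heun: k1 = f(t_n, u_n); k2 = f(t_n + h, u_n + h·k1); u_{n+1} = u_n + (h/2)·(k1 + k2).
t=1.000000, u=-0.500000:
  k1 = f(1.000000, -0.500000) = 1.024093
  k2 = f(1.150000, -0.346386) = 0.742619
  u ← -0.500000 + (0.15/2)·(1.024093 + 0.742619) = -0.367497
t=1.150000, u=-0.367497:
  k1 = f(1.150000, -0.367497) = 0.763729
  k2 = f(1.300000, -0.252937) = 0.512411
  u ← -0.367497 + (0.15/2)·(0.763729 + 0.512411) = -0.271786
u(1.3) ≈ -0.2718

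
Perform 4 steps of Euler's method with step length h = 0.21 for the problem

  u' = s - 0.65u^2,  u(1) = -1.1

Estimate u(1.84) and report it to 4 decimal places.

Euler: u_{n+1} = u_n + h·f(s_n, u_n).
s=1.000000, u=-1.100000: f=0.213500 → u ← -1.100000 + 0.21·0.213500 = -1.055165
s=1.210000, u=-1.055165: f=0.486307 → u ← -1.055165 + 0.21·0.486307 = -0.953040
s=1.420000, u=-0.953040: f=0.829614 → u ← -0.953040 + 0.21·0.829614 = -0.778821
s=1.630000, u=-0.778821: f=1.235734 → u ← -0.778821 + 0.21·1.235734 = -0.519317
u(1.84) ≈ -0.5193

-0.5193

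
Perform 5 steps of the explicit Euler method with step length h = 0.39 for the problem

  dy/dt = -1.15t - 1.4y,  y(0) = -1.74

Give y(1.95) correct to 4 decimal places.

Euler: y_{n+1} = y_n + h·f(t_n, y_n).
t=0.000000, y=-1.740000: f=2.436000 → y ← -1.740000 + 0.39·2.436000 = -0.789960
t=0.390000, y=-0.789960: f=0.657444 → y ← -0.789960 + 0.39·0.657444 = -0.533557
t=0.780000, y=-0.533557: f=-0.150020 → y ← -0.533557 + 0.39·(-0.150020) = -0.592065
t=1.170000, y=-0.592065: f=-0.516609 → y ← -0.592065 + 0.39·(-0.516609) = -0.793542
t=1.560000, y=-0.793542: f=-0.683041 → y ← -0.793542 + 0.39·(-0.683041) = -1.059928
y(1.95) ≈ -1.0599

-1.0599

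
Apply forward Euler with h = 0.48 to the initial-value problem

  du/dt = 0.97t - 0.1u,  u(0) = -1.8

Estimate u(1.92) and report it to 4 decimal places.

Euler: u_{n+1} = u_n + h·f(t_n, u_n).
t=0.000000, u=-1.800000: f=0.180000 → u ← -1.800000 + 0.48·0.180000 = -1.713600
t=0.480000, u=-1.713600: f=0.636960 → u ← -1.713600 + 0.48·0.636960 = -1.407859
t=0.960000, u=-1.407859: f=1.071986 → u ← -1.407859 + 0.48·1.071986 = -0.893306
t=1.440000, u=-0.893306: f=1.486131 → u ← -0.893306 + 0.48·1.486131 = -0.179963
u(1.92) ≈ -0.1800

-0.1800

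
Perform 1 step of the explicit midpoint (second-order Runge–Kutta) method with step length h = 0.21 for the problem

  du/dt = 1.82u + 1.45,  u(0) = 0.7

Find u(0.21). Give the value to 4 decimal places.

Midpoint: k1 = f(t_n, u_n); k2 = f(t_n + h/2, u_n + (h/2)·k1); u_{n+1} = u_n + h·k2.
t=0.000000, u=0.700000:
  k1 = f(0.000000, 0.700000) = 2.724000
  k2 = f(0.105000, 0.986020) = 3.244556
  u ← 0.700000 + 0.21·3.244556 = 1.381357
u(0.21) ≈ 1.3814

1.3814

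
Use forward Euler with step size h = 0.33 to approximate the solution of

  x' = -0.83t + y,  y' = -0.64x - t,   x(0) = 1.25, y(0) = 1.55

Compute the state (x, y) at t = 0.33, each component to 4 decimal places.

Euler on (x,y): x_{n+1} = x_n + h·x', y_{n+1} = y_n + h·y'.
0.000000: (1.250000, 1.550000); f=(1.550000, -0.800000) → (1.761500, 1.286000)
(x(0.33), y(0.33)) ≈ (1.7615, 1.2860)

1.7615, 1.2860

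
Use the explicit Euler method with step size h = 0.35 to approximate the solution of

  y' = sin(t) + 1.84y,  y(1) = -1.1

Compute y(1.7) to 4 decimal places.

-2.1473

Euler: y_{n+1} = y_n + h·f(t_n, y_n).
t=1.000000, y=-1.100000: f=-1.182529 → y ← -1.100000 + 0.35·(-1.182529) = -1.513885
t=1.350000, y=-1.513885: f=-1.809825 → y ← -1.513885 + 0.35·(-1.809825) = -2.147324
y(1.7) ≈ -2.1473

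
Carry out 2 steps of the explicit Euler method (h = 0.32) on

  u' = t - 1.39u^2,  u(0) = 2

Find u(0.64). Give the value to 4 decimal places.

0.3015

Euler: u_{n+1} = u_n + h·f(t_n, u_n).
t=0.000000, u=2.000000: f=-5.560000 → u ← 2.000000 + 0.32·(-5.560000) = 0.220800
t=0.320000, u=0.220800: f=0.252234 → u ← 0.220800 + 0.32·0.252234 = 0.301515
u(0.64) ≈ 0.3015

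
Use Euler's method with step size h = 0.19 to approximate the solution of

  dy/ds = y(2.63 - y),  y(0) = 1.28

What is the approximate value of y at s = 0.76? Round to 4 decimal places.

2.3660

Euler: y_{n+1} = y_n + h·f(s_n, y_n).
s=0.000000, y=1.280000: f=1.728000 → y ← 1.280000 + 0.19·1.728000 = 1.608320
s=0.190000, y=1.608320: f=1.643188 → y ← 1.608320 + 0.19·1.643188 = 1.920526
s=0.380000, y=1.920526: f=1.362564 → y ← 1.920526 + 0.19·1.362564 = 2.179413
s=0.570000, y=2.179413: f=0.982015 → y ← 2.179413 + 0.19·0.982015 = 2.365996
y(0.76) ≈ 2.3660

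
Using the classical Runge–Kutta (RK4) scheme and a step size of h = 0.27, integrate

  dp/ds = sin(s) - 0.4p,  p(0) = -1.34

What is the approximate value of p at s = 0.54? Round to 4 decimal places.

-0.9472

RK4: k1 = f(s_n, p_n); k2 = f(s_n + h/2, p_n + (h/2)·k1); k3 = f(s_n + h/2, p_n + (h/2)·k2); k4 = f(s_n + h, p_n + h·k3); p_{n+1} = p_n + (h/6)·(k1 + 2k2 + 2k3 + k4).
s=0.000000, p=-1.340000:
  k1 = f(0.000000, -1.340000) = 0.536000
  k2 = f(0.135000, -1.267640) = 0.641646
  k3 = f(0.135000, -1.253378) = 0.635941
  k4 = f(0.270000, -1.168296) = 0.734050
  p ← -1.340000 + (0.27/6)·(k1 + 2k2 + 2k3 + k4) = -1.167865
s=0.270000, p=-1.167865:
  k1 = f(0.270000, -1.167865) = 0.733877
  k2 = f(0.405000, -1.068791) = 0.821535
  k3 = f(0.405000, -1.056958) = 0.816802
  k4 = f(0.540000, -0.947328) = 0.893067
  p ← -1.167865 + (0.27/6)·(k1 + 2k2 + 2k3 + k4) = -0.947202
p(0.54) ≈ -0.9472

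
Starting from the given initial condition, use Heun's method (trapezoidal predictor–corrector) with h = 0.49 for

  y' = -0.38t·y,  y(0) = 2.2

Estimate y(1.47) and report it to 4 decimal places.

Heun: k1 = f(t_n, y_n); k2 = f(t_n + h, y_n + h·k1); y_{n+1} = y_n + (h/2)·(k1 + k2).
t=0.000000, y=2.200000:
  k1 = f(0.000000, 2.200000) = 0.000000
  k2 = f(0.490000, 2.200000) = -0.409640
  y ← 2.200000 + (0.49/2)·(0.000000 + (-0.409640)) = 2.099638
t=0.490000, y=2.099638:
  k1 = f(0.490000, 2.099638) = -0.390953
  k2 = f(0.980000, 1.908071) = -0.710566
  y ← 2.099638 + (0.49/2)·(-0.390953 + (-0.710566)) = 1.829766
t=0.980000, y=1.829766:
  k1 = f(0.980000, 1.829766) = -0.681405
  k2 = f(1.470000, 1.495878) = -0.835597
  y ← 1.829766 + (0.49/2)·(-0.681405 + (-0.835597)) = 1.458101
y(1.47) ≈ 1.4581

1.4581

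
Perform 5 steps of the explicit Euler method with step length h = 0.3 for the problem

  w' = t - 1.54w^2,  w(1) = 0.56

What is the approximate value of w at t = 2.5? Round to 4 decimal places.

1.2008

Euler: w_{n+1} = w_n + h·f(t_n, w_n).
t=1.000000, w=0.560000: f=0.517056 → w ← 0.560000 + 0.3·0.517056 = 0.715117
t=1.300000, w=0.715117: f=0.512456 → w ← 0.715117 + 0.3·0.512456 = 0.868854
t=1.600000, w=0.868854: f=0.437444 → w ← 0.868854 + 0.3·0.437444 = 1.000087
t=1.900000, w=1.000087: f=0.359733 → w ← 1.000087 + 0.3·0.359733 = 1.108007
t=2.200000, w=1.108007: f=0.309375 → w ← 1.108007 + 0.3·0.309375 = 1.200819
w(2.5) ≈ 1.2008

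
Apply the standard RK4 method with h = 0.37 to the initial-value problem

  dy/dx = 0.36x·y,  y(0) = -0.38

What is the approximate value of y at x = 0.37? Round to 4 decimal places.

RK4: k1 = f(x_n, y_n); k2 = f(x_n + h/2, y_n + (h/2)·k1); k3 = f(x_n + h/2, y_n + (h/2)·k2); k4 = f(x_n + h, y_n + h·k3); y_{n+1} = y_n + (h/6)·(k1 + 2k2 + 2k3 + k4).
x=0.000000, y=-0.380000:
  k1 = f(0.000000, -0.380000) = 0.000000
  k2 = f(0.185000, -0.380000) = -0.025308
  k3 = f(0.185000, -0.384682) = -0.025620
  k4 = f(0.370000, -0.389479) = -0.051879
  y ← -0.380000 + (0.37/6)·(k1 + 2k2 + 2k3 + k4) = -0.389480
y(0.37) ≈ -0.3895

-0.3895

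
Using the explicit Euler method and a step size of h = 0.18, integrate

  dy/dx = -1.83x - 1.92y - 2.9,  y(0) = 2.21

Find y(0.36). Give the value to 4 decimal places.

0.0235

Euler: y_{n+1} = y_n + h·f(x_n, y_n).
x=0.000000, y=2.210000: f=-7.143200 → y ← 2.210000 + 0.18·(-7.143200) = 0.924224
x=0.180000, y=0.924224: f=-5.003910 → y ← 0.924224 + 0.18·(-5.003910) = 0.023520
y(0.36) ≈ 0.0235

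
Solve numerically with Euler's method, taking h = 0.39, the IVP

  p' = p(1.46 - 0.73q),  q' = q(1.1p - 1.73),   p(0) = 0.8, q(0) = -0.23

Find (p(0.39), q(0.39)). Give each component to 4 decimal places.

1.3079, -0.1538

Euler on (p,q): p_{n+1} = p_n + h·p', q_{n+1} = q_n + h·q'.
0.000000: (0.800000, -0.230000); f=(1.302320, 0.195500) → (1.307905, -0.153755)
(p(0.39), q(0.39)) ≈ (1.3079, -0.1538)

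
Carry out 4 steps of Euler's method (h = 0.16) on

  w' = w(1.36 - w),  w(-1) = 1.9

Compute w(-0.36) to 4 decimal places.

Euler: w_{n+1} = w_n + h·f(t_n, w_n).
t=-1.000000, w=1.900000: f=-1.026000 → w ← 1.900000 + 0.16·(-1.026000) = 1.735840
t=-0.840000, w=1.735840: f=-0.652398 → w ← 1.735840 + 0.16·(-0.652398) = 1.631456
t=-0.680000, w=1.631456: f=-0.442869 → w ← 1.631456 + 0.16·(-0.442869) = 1.560597
t=-0.520000, w=1.560597: f=-0.313052 → w ← 1.560597 + 0.16·(-0.313052) = 1.510509
w(-0.36) ≈ 1.5105

1.5105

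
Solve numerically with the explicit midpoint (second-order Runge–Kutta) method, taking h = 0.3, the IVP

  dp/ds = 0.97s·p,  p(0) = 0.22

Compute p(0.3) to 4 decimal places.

0.2296

Midpoint: k1 = f(s_n, p_n); k2 = f(s_n + h/2, p_n + (h/2)·k1); p_{n+1} = p_n + h·k2.
s=0.000000, p=0.220000:
  k1 = f(0.000000, 0.220000) = 0.000000
  k2 = f(0.150000, 0.220000) = 0.032010
  p ← 0.220000 + 0.3·0.032010 = 0.229603
p(0.3) ≈ 0.2296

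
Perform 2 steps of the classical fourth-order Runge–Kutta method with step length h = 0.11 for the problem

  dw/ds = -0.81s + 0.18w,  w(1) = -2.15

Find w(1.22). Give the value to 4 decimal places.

-2.4385

RK4: k1 = f(s_n, w_n); k2 = f(s_n + h/2, w_n + (h/2)·k1); k3 = f(s_n + h/2, w_n + (h/2)·k2); k4 = f(s_n + h, w_n + h·k3); w_{n+1} = w_n + (h/6)·(k1 + 2k2 + 2k3 + k4).
s=1.000000, w=-2.150000:
  k1 = f(1.000000, -2.150000) = -1.197000
  k2 = f(1.055000, -2.215835) = -1.253400
  k3 = f(1.055000, -2.218937) = -1.253959
  k4 = f(1.110000, -2.287935) = -1.310928
  w ← -2.150000 + (0.11/6)·(k1 + 2k2 + 2k3 + k4) = -2.287915
s=1.110000, w=-2.287915:
  k1 = f(1.110000, -2.287915) = -1.310925
  k2 = f(1.165000, -2.360016) = -1.368453
  k3 = f(1.165000, -2.363180) = -1.369022
  k4 = f(1.220000, -2.438508) = -1.427131
  w ← -2.287915 + (0.11/6)·(k1 + 2k2 + 2k3 + k4) = -2.438487
w(1.22) ≈ -2.4385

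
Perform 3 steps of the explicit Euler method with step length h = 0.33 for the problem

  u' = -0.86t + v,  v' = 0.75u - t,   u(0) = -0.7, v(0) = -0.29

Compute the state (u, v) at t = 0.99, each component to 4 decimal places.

-1.4833, -1.2448

Euler on (u,v): u_{n+1} = u_n + h·u', v_{n+1} = v_n + h·v'.
0.000000: (-0.700000, -0.290000); f=(-0.290000, -0.525000) → (-0.795700, -0.463250)
0.330000: (-0.795700, -0.463250); f=(-0.747050, -0.926775) → (-1.042226, -0.769086)
0.660000: (-1.042226, -0.769086); f=(-1.336686, -1.441670) → (-1.483333, -1.244837)
(u(0.99), v(0.99)) ≈ (-1.4833, -1.2448)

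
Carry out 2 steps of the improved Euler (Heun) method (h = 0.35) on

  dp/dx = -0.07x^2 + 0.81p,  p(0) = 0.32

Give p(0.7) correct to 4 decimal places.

Heun: k1 = f(x_n, p_n); k2 = f(x_n + h, p_n + h·k1); p_{n+1} = p_n + (h/2)·(k1 + k2).
x=0.000000, p=0.320000:
  k1 = f(0.000000, 0.320000) = 0.259200
  k2 = f(0.350000, 0.410720) = 0.324108
  p ← 0.320000 + (0.35/2)·(0.259200 + 0.324108) = 0.422079
x=0.350000, p=0.422079:
  k1 = f(0.350000, 0.422079) = 0.333309
  k2 = f(0.700000, 0.538737) = 0.402077
  p ← 0.422079 + (0.35/2)·(0.333309 + 0.402077) = 0.550771
p(0.7) ≈ 0.5508

0.5508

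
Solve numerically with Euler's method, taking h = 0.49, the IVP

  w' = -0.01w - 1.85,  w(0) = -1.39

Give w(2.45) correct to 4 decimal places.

Euler: w_{n+1} = w_n + h·f(x_n, w_n).
x=0.000000, w=-1.390000: f=-1.836100 → w ← -1.390000 + 0.49·(-1.836100) = -2.289689
x=0.490000, w=-2.289689: f=-1.827103 → w ← -2.289689 + 0.49·(-1.827103) = -3.184970
x=0.980000, w=-3.184970: f=-1.818150 → w ← -3.184970 + 0.49·(-1.818150) = -4.075863
x=1.470000, w=-4.075863: f=-1.809241 → w ← -4.075863 + 0.49·(-1.809241) = -4.962391
x=1.960000, w=-4.962391: f=-1.800376 → w ← -4.962391 + 0.49·(-1.800376) = -5.844576
w(2.45) ≈ -5.8446

-5.8446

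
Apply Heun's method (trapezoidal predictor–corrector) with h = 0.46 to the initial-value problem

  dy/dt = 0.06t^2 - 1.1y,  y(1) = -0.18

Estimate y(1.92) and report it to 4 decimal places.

Heun: k1 = f(t_n, y_n); k2 = f(t_n + h, y_n + h·k1); y_{n+1} = y_n + (h/2)·(k1 + k2).
t=1.000000, y=-0.180000:
  k1 = f(1.000000, -0.180000) = 0.258000
  k2 = f(1.460000, -0.061320) = 0.195348
  y ← -0.180000 + (0.46/2)·(0.258000 + 0.195348) = -0.075730
t=1.460000, y=-0.075730:
  k1 = f(1.460000, -0.075730) = 0.211199
  k2 = f(1.920000, 0.021422) = 0.197620
  y ← -0.075730 + (0.46/2)·(0.211199 + 0.197620) = 0.018298
y(1.92) ≈ 0.0183

0.0183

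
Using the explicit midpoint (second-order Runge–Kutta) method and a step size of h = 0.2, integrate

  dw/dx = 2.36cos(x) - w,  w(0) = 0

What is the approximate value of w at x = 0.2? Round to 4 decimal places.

0.4224

Midpoint: k1 = f(x_n, w_n); k2 = f(x_n + h/2, w_n + (h/2)·k1); w_{n+1} = w_n + h·k2.
x=0.000000, w=0.000000:
  k1 = f(0.000000, 0.000000) = 2.360000
  k2 = f(0.100000, 0.236000) = 2.112210
  w ← 0.000000 + 0.2·2.112210 = 0.422442
w(0.2) ≈ 0.4224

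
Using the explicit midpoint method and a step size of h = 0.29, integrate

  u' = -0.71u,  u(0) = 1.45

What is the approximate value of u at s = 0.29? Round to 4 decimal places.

1.1822

Midpoint: k1 = f(s_n, u_n); k2 = f(s_n + h/2, u_n + (h/2)·k1); u_{n+1} = u_n + h·k2.
s=0.000000, u=1.450000:
  k1 = f(0.000000, 1.450000) = -1.029500
  k2 = f(0.145000, 1.300723) = -0.923513
  u ← 1.450000 + 0.29·(-0.923513) = 1.182181
u(0.29) ≈ 1.1822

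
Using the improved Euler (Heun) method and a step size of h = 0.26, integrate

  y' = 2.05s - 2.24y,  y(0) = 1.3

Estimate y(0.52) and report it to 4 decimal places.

0.6564

Heun: k1 = f(s_n, y_n); k2 = f(s_n + h, y_n + h·k1); y_{n+1} = y_n + (h/2)·(k1 + k2).
s=0.000000, y=1.300000:
  k1 = f(0.000000, 1.300000) = -2.912000
  k2 = f(0.260000, 0.542880) = -0.683051
  y ← 1.300000 + (0.26/2)·(-2.912000 + (-0.683051)) = 0.832643
s=0.260000, y=0.832643:
  k1 = f(0.260000, 0.832643) = -1.332121
  k2 = f(0.520000, 0.486292) = -0.023294
  y ← 0.832643 + (0.26/2)·(-1.332121 + (-0.023294)) = 0.656439
y(0.52) ≈ 0.6564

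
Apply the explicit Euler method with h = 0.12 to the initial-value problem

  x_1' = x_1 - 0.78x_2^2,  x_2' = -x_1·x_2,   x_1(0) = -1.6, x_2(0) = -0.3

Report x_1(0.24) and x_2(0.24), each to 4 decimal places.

-2.0284, -0.4349

Euler on (x_1,x_2): x_1_{n+1} = x_1_n + h·x_1', x_2_{n+1} = x_2_n + h·x_2'.
0.000000: (-1.600000, -0.300000); f=(-1.670200, -0.480000) → (-1.800424, -0.357600)
0.120000: (-1.800424, -0.357600); f=(-1.900169, -0.643832) → (-2.028444, -0.434860)
(x_1(0.24), x_2(0.24)) ≈ (-2.0284, -0.4349)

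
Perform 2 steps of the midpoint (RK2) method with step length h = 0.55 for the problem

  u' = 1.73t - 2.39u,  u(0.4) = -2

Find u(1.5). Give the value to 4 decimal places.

0.1831

Midpoint: k1 = f(t_n, u_n); k2 = f(t_n + h/2, u_n + (h/2)·k1); u_{n+1} = u_n + h·k2.
t=0.400000, u=-2.000000:
  k1 = f(0.400000, -2.000000) = 5.472000
  k2 = f(0.675000, -0.495200) = 2.351278
  u ← -2.000000 + 0.55·2.351278 = -0.706797
t=0.950000, u=-0.706797:
  k1 = f(0.950000, -0.706797) = 3.332745
  k2 = f(1.225000, 0.209708) = 1.618048
  u ← -0.706797 + 0.55·1.618048 = 0.183130
u(1.5) ≈ 0.1831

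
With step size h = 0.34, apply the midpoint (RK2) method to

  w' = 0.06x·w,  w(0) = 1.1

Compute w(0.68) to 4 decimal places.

Midpoint: k1 = f(x_n, w_n); k2 = f(x_n + h/2, w_n + (h/2)·k1); w_{n+1} = w_n + h·k2.
x=0.000000, w=1.100000:
  k1 = f(0.000000, 1.100000) = 0.000000
  k2 = f(0.170000, 1.100000) = 0.011220
  w ← 1.100000 + 0.34·0.011220 = 1.103815
x=0.340000, w=1.103815:
  k1 = f(0.340000, 1.103815) = 0.022518
  k2 = f(0.510000, 1.107643) = 0.033894
  w ← 1.103815 + 0.34·0.033894 = 1.115339
w(0.68) ≈ 1.1153

1.1153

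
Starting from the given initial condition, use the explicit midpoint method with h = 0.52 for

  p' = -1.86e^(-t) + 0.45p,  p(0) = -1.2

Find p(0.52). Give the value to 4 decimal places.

-2.3726

Midpoint: k1 = f(t_n, p_n); k2 = f(t_n + h/2, p_n + (h/2)·k1); p_{n+1} = p_n + h·k2.
t=0.000000, p=-1.200000:
  k1 = f(0.000000, -1.200000) = -2.400000
  k2 = f(0.260000, -1.824000) = -2.254956
  p ← -1.200000 + 0.52·(-2.254956) = -2.372577
p(0.52) ≈ -2.3726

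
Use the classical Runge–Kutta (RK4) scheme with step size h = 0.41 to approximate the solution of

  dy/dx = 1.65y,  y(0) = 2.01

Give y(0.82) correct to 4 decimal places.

7.7662

RK4: k1 = f(x_n, y_n); k2 = f(x_n + h/2, y_n + (h/2)·k1); k3 = f(x_n + h/2, y_n + (h/2)·k2); k4 = f(x_n + h, y_n + h·k3); y_{n+1} = y_n + (h/6)·(k1 + 2k2 + 2k3 + k4).
x=0.000000, y=2.010000:
  k1 = f(0.000000, 2.010000) = 3.316500
  k2 = f(0.205000, 2.689882) = 4.438306
  k3 = f(0.205000, 2.919853) = 4.817757
  k4 = f(0.410000, 3.985280) = 6.575713
  y ← 2.010000 + (0.41/6)·(k1 + 2k2 + 2k3 + k4) = 3.950963
x=0.410000, y=3.950963:
  k1 = f(0.410000, 3.950963) = 6.519089
  k2 = f(0.615000, 5.287376) = 8.724171
  k3 = f(0.615000, 5.739418) = 9.470040
  k4 = f(0.820000, 7.833680) = 12.925571
  y ← 3.950963 + (0.41/6)·(k1 + 2k2 + 2k3 + k4) = 7.766224
y(0.82) ≈ 7.7662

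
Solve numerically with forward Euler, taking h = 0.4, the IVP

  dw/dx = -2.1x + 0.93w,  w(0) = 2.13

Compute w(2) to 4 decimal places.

5.4953

Euler: w_{n+1} = w_n + h·f(x_n, w_n).
x=0.000000, w=2.130000: f=1.980900 → w ← 2.130000 + 0.4·1.980900 = 2.922360
x=0.400000, w=2.922360: f=1.877795 → w ← 2.922360 + 0.4·1.877795 = 3.673478
x=0.800000, w=3.673478: f=1.736334 → w ← 3.673478 + 0.4·1.736334 = 4.368012
x=1.200000, w=4.368012: f=1.542251 → w ← 4.368012 + 0.4·1.542251 = 4.984912
x=1.600000, w=4.984912: f=1.275968 → w ← 4.984912 + 0.4·1.275968 = 5.495299
w(2) ≈ 5.4953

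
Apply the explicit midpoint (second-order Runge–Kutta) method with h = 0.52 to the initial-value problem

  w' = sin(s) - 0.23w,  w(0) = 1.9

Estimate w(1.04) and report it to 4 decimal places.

1.9656

Midpoint: k1 = f(s_n, w_n); k2 = f(s_n + h/2, w_n + (h/2)·k1); w_{n+1} = w_n + h·k2.
s=0.000000, w=1.900000:
  k1 = f(0.000000, 1.900000) = -0.437000
  k2 = f(0.260000, 1.786380) = -0.153787
  w ← 1.900000 + 0.52·(-0.153787) = 1.820031
s=0.520000, w=1.820031:
  k1 = f(0.520000, 1.820031) = 0.078273
  k2 = f(0.780000, 1.840382) = 0.279992
  w ← 1.820031 + 0.52·0.279992 = 1.965626
w(1.04) ≈ 1.9656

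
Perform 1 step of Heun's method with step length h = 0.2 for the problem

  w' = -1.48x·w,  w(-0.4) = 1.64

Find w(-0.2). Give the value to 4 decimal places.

Heun: k1 = f(x_n, w_n); k2 = f(x_n + h, w_n + h·k1); w_{n+1} = w_n + (h/2)·(k1 + k2).
x=-0.400000, w=1.640000:
  k1 = f(-0.400000, 1.640000) = 0.970880
  k2 = f(-0.200000, 1.834176) = 0.542916
  w ← 1.640000 + (0.2/2)·(0.970880 + 0.542916) = 1.791380
w(-0.2) ≈ 1.7914

1.7914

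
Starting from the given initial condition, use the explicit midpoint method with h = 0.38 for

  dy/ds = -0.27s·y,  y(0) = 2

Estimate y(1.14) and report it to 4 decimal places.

1.6754

Midpoint: k1 = f(s_n, y_n); k2 = f(s_n + h/2, y_n + (h/2)·k1); y_{n+1} = y_n + h·k2.
s=0.000000, y=2.000000:
  k1 = f(0.000000, 2.000000) = 0.000000
  k2 = f(0.190000, 2.000000) = -0.102600
  y ← 2.000000 + 0.38·(-0.102600) = 1.961012
s=0.380000, y=1.961012:
  k1 = f(0.380000, 1.961012) = -0.201200
  k2 = f(0.570000, 1.922784) = -0.295916
  y ← 1.961012 + 0.38·(-0.295916) = 1.848564
s=0.760000, y=1.848564:
  k1 = f(0.760000, 1.848564) = -0.379325
  k2 = f(0.950000, 1.776492) = -0.455670
  y ← 1.848564 + 0.38·(-0.455670) = 1.675409
y(1.14) ≈ 1.6754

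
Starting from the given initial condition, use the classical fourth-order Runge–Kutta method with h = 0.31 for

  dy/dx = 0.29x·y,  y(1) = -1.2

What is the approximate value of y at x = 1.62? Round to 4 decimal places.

-1.5187

RK4: k1 = f(x_n, y_n); k2 = f(x_n + h/2, y_n + (h/2)·k1); k3 = f(x_n + h/2, y_n + (h/2)·k2); k4 = f(x_n + h, y_n + h·k3); y_{n+1} = y_n + (h/6)·(k1 + 2k2 + 2k3 + k4).
x=1.000000, y=-1.200000:
  k1 = f(1.000000, -1.200000) = -0.348000
  k2 = f(1.155000, -1.253940) = -0.420007
  k3 = f(1.155000, -1.265101) = -0.423746
  k4 = f(1.310000, -1.331361) = -0.505784
  y ← -1.200000 + (0.31/6)·(k1 + 2k2 + 2k3 + k4) = -1.331300
x=1.310000, y=-1.331300:
  k1 = f(1.310000, -1.331300) = -0.505761
  k2 = f(1.465000, -1.409693) = -0.598908
  k3 = f(1.465000, -1.424131) = -0.605042
  k4 = f(1.620000, -1.518863) = -0.713562
  y ← -1.331300 + (0.31/6)·(k1 + 2k2 + 2k3 + k4) = -1.518706
y(1.62) ≈ -1.5187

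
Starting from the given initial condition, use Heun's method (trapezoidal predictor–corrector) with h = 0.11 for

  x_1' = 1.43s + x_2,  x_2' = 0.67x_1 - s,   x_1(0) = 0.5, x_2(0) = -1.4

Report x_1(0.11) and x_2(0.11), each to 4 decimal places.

0.3567, -1.3749

Heun on (x_1,x_2): k1 = f(s_n, state_n); k2 = f(s_n + h, state_n + h·k1); state_{n+1} = state_n + (h/2)·(k1 + k2).
0.000000: (0.500000, -1.400000)
  k1 = (-1.400000, 0.335000)
  predictor → (0.346000, -1.363150)
  k2 = (-1.205850, 0.121820)
  → (0.356678, -1.374875)
(x_1(0.11), x_2(0.11)) ≈ (0.3567, -1.3749)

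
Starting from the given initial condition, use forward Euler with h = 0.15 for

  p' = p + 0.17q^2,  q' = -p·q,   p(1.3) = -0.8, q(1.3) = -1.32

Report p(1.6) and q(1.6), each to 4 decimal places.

Euler on (p,q): p_{n+1} = p_n + h·p', q_{n+1} = q_n + h·q'.
1.300000: (-0.800000, -1.320000); f=(-0.503792, -1.056000) → (-0.875569, -1.478400)
1.450000: (-0.875569, -1.478400); f=(-0.504005, -1.294441) → (-0.951170, -1.672566)
(p(1.6), q(1.6)) ≈ (-0.9512, -1.6726)

-0.9512, -1.6726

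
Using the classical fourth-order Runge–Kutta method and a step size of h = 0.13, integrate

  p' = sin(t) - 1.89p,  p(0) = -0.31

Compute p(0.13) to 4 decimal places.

-0.2347

RK4: k1 = f(t_n, p_n); k2 = f(t_n + h/2, p_n + (h/2)·k1); k3 = f(t_n + h/2, p_n + (h/2)·k2); k4 = f(t_n + h, p_n + h·k3); p_{n+1} = p_n + (h/6)·(k1 + 2k2 + 2k3 + k4).
t=0.000000, p=-0.310000:
  k1 = f(0.000000, -0.310000) = 0.585900
  k2 = f(0.065000, -0.271917) = 0.578876
  k3 = f(0.065000, -0.272373) = 0.579739
  k4 = f(0.130000, -0.234634) = 0.573092
  p ← -0.310000 + (0.13/6)·(k1 + 2k2 + 2k3 + k4) = -0.234682
p(0.13) ≈ -0.2347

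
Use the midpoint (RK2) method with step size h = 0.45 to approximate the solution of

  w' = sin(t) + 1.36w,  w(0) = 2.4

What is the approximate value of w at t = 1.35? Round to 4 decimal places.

Midpoint: k1 = f(t_n, w_n); k2 = f(t_n + h/2, w_n + (h/2)·k1); w_{n+1} = w_n + h·k2.
t=0.000000, w=2.400000:
  k1 = f(0.000000, 2.400000) = 3.264000
  k2 = f(0.225000, 3.134400) = 4.485890
  w ← 2.400000 + 0.45·4.485890 = 4.418651
t=0.450000, w=4.418651:
  k1 = f(0.450000, 4.418651) = 6.444330
  k2 = f(0.675000, 5.868625) = 8.606227
  w ← 4.418651 + 0.45·8.606227 = 8.291453
t=0.900000, w=8.291453:
  k1 = f(0.900000, 8.291453) = 12.059703
  k2 = f(1.125000, 11.004886) = 15.868913
  w ← 8.291453 + 0.45·15.868913 = 15.432464
w(1.35) ≈ 15.4325

15.4325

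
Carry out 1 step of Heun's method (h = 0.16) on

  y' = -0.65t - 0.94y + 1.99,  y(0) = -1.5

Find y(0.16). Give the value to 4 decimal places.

-1.0052

Heun: k1 = f(t_n, y_n); k2 = f(t_n + h, y_n + h·k1); y_{n+1} = y_n + (h/2)·(k1 + k2).
t=0.000000, y=-1.500000:
  k1 = f(0.000000, -1.500000) = 3.400000
  k2 = f(0.160000, -0.956000) = 2.784640
  y ← -1.500000 + (0.16/2)·(3.400000 + 2.784640) = -1.005229
y(0.16) ≈ -1.0052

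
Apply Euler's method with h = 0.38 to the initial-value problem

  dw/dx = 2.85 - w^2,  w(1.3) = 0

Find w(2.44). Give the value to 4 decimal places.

1.6787

Euler: w_{n+1} = w_n + h·f(x_n, w_n).
x=1.300000, w=0.000000: f=2.850000 → w ← 0.000000 + 0.38·2.850000 = 1.083000
x=1.680000, w=1.083000: f=1.677111 → w ← 1.083000 + 0.38·1.677111 = 1.720302
x=2.060000, w=1.720302: f=-0.109440 → w ← 1.720302 + 0.38·(-0.109440) = 1.678715
w(2.44) ≈ 1.6787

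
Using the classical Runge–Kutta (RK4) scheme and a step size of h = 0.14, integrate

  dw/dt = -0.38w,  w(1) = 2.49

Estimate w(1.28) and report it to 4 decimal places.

2.2387

RK4: k1 = f(t_n, w_n); k2 = f(t_n + h/2, w_n + (h/2)·k1); k3 = f(t_n + h/2, w_n + (h/2)·k2); k4 = f(t_n + h, w_n + h·k3); w_{n+1} = w_n + (h/6)·(k1 + 2k2 + 2k3 + k4).
t=1.000000, w=2.490000:
  k1 = f(1.000000, 2.490000) = -0.946200
  k2 = f(1.070000, 2.423766) = -0.921031
  k3 = f(1.070000, 2.425528) = -0.921701
  k4 = f(1.140000, 2.360962) = -0.897166
  w ← 2.490000 + (0.14/6)·(k1 + 2k2 + 2k3 + k4) = 2.360994
t=1.140000, w=2.360994:
  k1 = f(1.140000, 2.360994) = -0.897178
  k2 = f(1.210000, 2.298192) = -0.873313
  k3 = f(1.210000, 2.299862) = -0.873948
  k4 = f(1.280000, 2.238641) = -0.850684
  w ← 2.360994 + (0.14/6)·(k1 + 2k2 + 2k3 + k4) = 2.238672
w(1.28) ≈ 2.2387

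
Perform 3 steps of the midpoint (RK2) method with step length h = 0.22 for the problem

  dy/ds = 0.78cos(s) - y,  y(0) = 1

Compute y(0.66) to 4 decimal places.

Midpoint: k1 = f(s_n, y_n); k2 = f(s_n + h/2, y_n + (h/2)·k1); y_{n+1} = y_n + h·k2.
s=0.000000, y=1.000000:
  k1 = f(0.000000, 1.000000) = -0.220000
  k2 = f(0.110000, 0.975800) = -0.200514
  y ← 1.000000 + 0.22·(-0.200514) = 0.955887
s=0.220000, y=0.955887:
  k1 = f(0.220000, 0.955887) = -0.194687
  k2 = f(0.330000, 0.934471) = -0.196558
  y ← 0.955887 + 0.22·(-0.196558) = 0.912644
s=0.440000, y=0.912644:
  k1 = f(0.440000, 0.912644) = -0.206938
  k2 = f(0.550000, 0.889881) = -0.224912
  y ← 0.912644 + 0.22·(-0.224912) = 0.863163
y(0.66) ≈ 0.8632

0.8632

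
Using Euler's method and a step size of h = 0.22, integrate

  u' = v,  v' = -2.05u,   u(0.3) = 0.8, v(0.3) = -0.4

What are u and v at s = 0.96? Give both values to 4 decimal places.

0.3066, -1.3275

Euler on (u,v): u_{n+1} = u_n + h·u', v_{n+1} = v_n + h·v'.
0.300000: (0.800000, -0.400000); f=(-0.400000, -1.640000) → (0.712000, -0.760800)
0.520000: (0.712000, -0.760800); f=(-0.760800, -1.459600) → (0.544624, -1.081912)
0.740000: (0.544624, -1.081912); f=(-1.081912, -1.116479) → (0.306603, -1.327537)
(u(0.96), v(0.96)) ≈ (0.3066, -1.3275)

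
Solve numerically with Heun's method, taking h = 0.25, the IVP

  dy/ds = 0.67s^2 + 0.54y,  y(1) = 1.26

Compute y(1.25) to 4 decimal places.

Heun: k1 = f(s_n, y_n); k2 = f(s_n + h, y_n + h·k1); y_{n+1} = y_n + (h/2)·(k1 + k2).
s=1.000000, y=1.260000:
  k1 = f(1.000000, 1.260000) = 1.350400
  k2 = f(1.250000, 1.597600) = 1.909579
  y ← 1.260000 + (0.25/2)·(1.350400 + 1.909579) = 1.667497
y(1.25) ≈ 1.6675

1.6675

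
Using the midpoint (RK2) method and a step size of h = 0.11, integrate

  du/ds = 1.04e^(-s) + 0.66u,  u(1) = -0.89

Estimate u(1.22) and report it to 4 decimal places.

Midpoint: k1 = f(s_n, u_n); k2 = f(s_n + h/2, u_n + (h/2)·k1); u_{n+1} = u_n + h·k2.
s=1.000000, u=-0.890000:
  k1 = f(1.000000, -0.890000) = -0.204805
  k2 = f(1.055000, -0.901264) = -0.232714
  u ← -0.890000 + 0.11·(-0.232714) = -0.915599
s=1.110000, u=-0.915599:
  k1 = f(1.110000, -0.915599) = -0.261554
  k2 = f(1.165000, -0.929984) = -0.289390
  u ← -0.915599 + 0.11·(-0.289390) = -0.947431
u(1.22) ≈ -0.9474

-0.9474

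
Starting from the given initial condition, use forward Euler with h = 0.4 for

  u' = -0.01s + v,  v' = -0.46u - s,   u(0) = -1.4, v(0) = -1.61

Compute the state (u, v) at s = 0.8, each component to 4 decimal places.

Euler on (u,v): u_{n+1} = u_n + h·u', v_{n+1} = v_n + h·v'.
0.000000: (-1.400000, -1.610000); f=(-1.610000, 0.644000) → (-2.044000, -1.352400)
0.400000: (-2.044000, -1.352400); f=(-1.356400, 0.540240) → (-2.586560, -1.136304)
(u(0.8), v(0.8)) ≈ (-2.5866, -1.1363)

-2.5866, -1.1363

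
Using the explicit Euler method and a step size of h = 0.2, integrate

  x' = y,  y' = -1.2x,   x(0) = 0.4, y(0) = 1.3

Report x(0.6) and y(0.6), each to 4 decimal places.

Euler on (x,y): x_{n+1} = x_n + h·x', y_{n+1} = y_n + h·y'.
0.000000: (0.400000, 1.300000); f=(1.300000, -0.480000) → (0.660000, 1.204000)
0.200000: (0.660000, 1.204000); f=(1.204000, -0.792000) → (0.900800, 1.045600)
0.400000: (0.900800, 1.045600); f=(1.045600, -1.080960) → (1.109920, 0.829408)
(x(0.6), y(0.6)) ≈ (1.1099, 0.8294)

1.1099, 0.8294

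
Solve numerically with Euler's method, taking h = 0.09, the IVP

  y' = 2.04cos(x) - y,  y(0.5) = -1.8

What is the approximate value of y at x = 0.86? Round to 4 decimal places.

-0.7249

Euler: y_{n+1} = y_n + h·f(x_n, y_n).
x=0.500000, y=-1.800000: f=3.590268 → y ← -1.800000 + 0.09·3.590268 = -1.476876
x=0.590000, y=-1.476876: f=3.171995 → y ← -1.476876 + 0.09·3.171995 = -1.191396
x=0.680000, y=-1.191396: f=2.777645 → y ← -1.191396 + 0.09·2.777645 = -0.941408
x=0.770000, y=-0.941408: f=2.405946 → y ← -0.941408 + 0.09·2.405946 = -0.724873
y(0.86) ≈ -0.7249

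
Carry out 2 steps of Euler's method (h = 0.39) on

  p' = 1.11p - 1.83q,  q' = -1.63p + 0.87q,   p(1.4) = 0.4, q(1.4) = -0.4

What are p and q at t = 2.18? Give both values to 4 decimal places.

1.7942, -1.6039

Euler on (p,q): p_{n+1} = p_n + h·p', q_{n+1} = q_n + h·q'.
1.400000: (0.400000, -0.400000); f=(1.176000, -1.000000) → (0.858640, -0.790000)
1.790000: (0.858640, -0.790000); f=(2.398790, -2.086883) → (1.794168, -1.603884)
(p(2.18), q(2.18)) ≈ (1.7942, -1.6039)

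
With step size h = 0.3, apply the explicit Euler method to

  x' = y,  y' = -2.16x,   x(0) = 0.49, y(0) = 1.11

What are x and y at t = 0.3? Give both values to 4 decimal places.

Euler on (x,y): x_{n+1} = x_n + h·x', y_{n+1} = y_n + h·y'.
0.000000: (0.490000, 1.110000); f=(1.110000, -1.058400) → (0.823000, 0.792480)
(x(0.3), y(0.3)) ≈ (0.8230, 0.7925)

0.8230, 0.7925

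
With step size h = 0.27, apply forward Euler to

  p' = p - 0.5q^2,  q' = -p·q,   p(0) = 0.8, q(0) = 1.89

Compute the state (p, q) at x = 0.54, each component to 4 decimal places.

Euler on (p,q): p_{n+1} = p_n + h·p', q_{n+1} = q_n + h·q'.
0.000000: (0.800000, 1.890000); f=(-0.986050, -1.512000) → (0.533767, 1.481760)
0.270000: (0.533767, 1.481760); f=(-0.564040, -0.790914) → (0.381476, 1.268213)
(p(0.54), q(0.54)) ≈ (0.3815, 1.2682)

0.3815, 1.2682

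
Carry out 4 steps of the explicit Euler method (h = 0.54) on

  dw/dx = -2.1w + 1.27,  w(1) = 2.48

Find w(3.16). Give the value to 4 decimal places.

Euler: w_{n+1} = w_n + h·f(x_n, w_n).
x=1.000000, w=2.480000: f=-3.938000 → w ← 2.480000 + 0.54·(-3.938000) = 0.353480
x=1.540000, w=0.353480: f=0.527692 → w ← 0.353480 + 0.54·0.527692 = 0.638434
x=2.080000, w=0.638434: f=-0.070711 → w ← 0.638434 + 0.54·(-0.070711) = 0.600250
x=2.620000, w=0.600250: f=0.009475 → w ← 0.600250 + 0.54·0.009475 = 0.605367
w(3.16) ≈ 0.6054

0.6054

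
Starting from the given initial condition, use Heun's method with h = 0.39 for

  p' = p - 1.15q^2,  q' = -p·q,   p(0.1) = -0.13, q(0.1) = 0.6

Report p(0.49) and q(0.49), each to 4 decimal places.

Heun on (p,q): k1 = f(t_n, state_n); k2 = f(t_n + h, state_n + h·k1); state_{n+1} = state_n + (h/2)·(k1 + k2).
0.100000: (-0.130000, 0.600000)
  k1 = (-0.544000, 0.078000)
  predictor → (-0.342160, 0.630420)
  k2 = (-0.799204, 0.215705)
  → (-0.391925, 0.657272)
(p(0.49), q(0.49)) ≈ (-0.3919, 0.6573)

-0.3919, 0.6573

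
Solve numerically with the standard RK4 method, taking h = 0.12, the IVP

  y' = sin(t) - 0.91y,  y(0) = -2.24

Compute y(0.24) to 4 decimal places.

RK4: k1 = f(t_n, y_n); k2 = f(t_n + h/2, y_n + (h/2)·k1); k3 = f(t_n + h/2, y_n + (h/2)·k2); k4 = f(t_n + h, y_n + h·k3); y_{n+1} = y_n + (h/6)·(k1 + 2k2 + 2k3 + k4).
t=0.000000, y=-2.240000:
  k1 = f(0.000000, -2.240000) = 2.038400
  k2 = f(0.060000, -2.117696) = 1.987067
  k3 = f(0.060000, -2.120776) = 1.989870
  k4 = f(0.120000, -2.001216) = 1.940818
  y ← -2.240000 + (0.12/6)·(k1 + 2k2 + 2k3 + k4) = -2.001338
t=0.120000, y=-2.001338:
  k1 = f(0.120000, -2.001338) = 1.940930
  k2 = f(0.180000, -1.884882) = 1.894273
  k3 = f(0.180000, -1.887682) = 1.896820
  k4 = f(0.240000, -1.773720) = 1.851788
  y ← -2.001338 + (0.12/6)·(k1 + 2k2 + 2k3 + k4) = -1.773840
y(0.24) ≈ -1.7738

-1.7738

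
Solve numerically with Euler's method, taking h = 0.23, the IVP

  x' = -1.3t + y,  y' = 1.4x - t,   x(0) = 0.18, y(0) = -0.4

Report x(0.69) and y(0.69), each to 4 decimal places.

-0.2813, -0.4915

Euler on (x,y): x_{n+1} = x_n + h·x', y_{n+1} = y_n + h·y'.
0.000000: (0.180000, -0.400000); f=(-0.400000, 0.252000) → (0.088000, -0.342040)
0.230000: (0.088000, -0.342040); f=(-0.641040, -0.106800) → (-0.059439, -0.366604)
0.460000: (-0.059439, -0.366604); f=(-0.964604, -0.543215) → (-0.281298, -0.491543)
(x(0.69), y(0.69)) ≈ (-0.2813, -0.4915)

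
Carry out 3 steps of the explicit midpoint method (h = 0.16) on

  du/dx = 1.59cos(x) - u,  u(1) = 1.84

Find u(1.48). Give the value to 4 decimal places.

1.3221

Midpoint: k1 = f(x_n, u_n); k2 = f(x_n + h/2, u_n + (h/2)·k1); u_{n+1} = u_n + h·k2.
x=1.000000, u=1.840000:
  k1 = f(1.000000, 1.840000) = -0.980919
  k2 = f(1.080000, 1.761526) = -1.012114
  u ← 1.840000 + 0.16·(-1.012114) = 1.678062
x=1.160000, u=1.678062:
  k1 = f(1.160000, 1.678062) = -1.043112
  k2 = f(1.240000, 1.594613) = -1.078187
  u ← 1.678062 + 0.16·(-1.078187) = 1.505552
x=1.320000, u=1.505552:
  k1 = f(1.320000, 1.505552) = -1.110953
  k2 = f(1.400000, 1.416676) = -1.146428
  u ← 1.505552 + 0.16·(-1.146428) = 1.322123
u(1.48) ≈ 1.3221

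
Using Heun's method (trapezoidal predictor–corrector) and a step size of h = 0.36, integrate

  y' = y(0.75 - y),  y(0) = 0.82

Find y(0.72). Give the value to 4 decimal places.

Heun: k1 = f(s_n, y_n); k2 = f(s_n + h, y_n + h·k1); y_{n+1} = y_n + (h/2)·(k1 + k2).
s=0.000000, y=0.820000:
  k1 = f(0.000000, 0.820000) = -0.057400
  k2 = f(0.360000, 0.799336) = -0.039436
  y ← 0.820000 + (0.36/2)·(-0.057400 + (-0.039436)) = 0.802570
s=0.360000, y=0.802570:
  k1 = f(0.360000, 0.802570) = -0.042191
  k2 = f(0.720000, 0.787381) = -0.029433
  y ← 0.802570 + (0.36/2)·(-0.042191 + (-0.029433)) = 0.789677
y(0.72) ≈ 0.7897

0.7897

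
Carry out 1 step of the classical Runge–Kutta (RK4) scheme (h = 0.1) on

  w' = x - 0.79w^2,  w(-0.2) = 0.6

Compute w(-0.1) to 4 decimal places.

RK4: k1 = f(x_n, w_n); k2 = f(x_n + h/2, w_n + (h/2)·k1); k3 = f(x_n + h/2, w_n + (h/2)·k2); k4 = f(x_n + h, w_n + h·k3); w_{n+1} = w_n + (h/6)·(k1 + 2k2 + 2k3 + k4).
x=-0.200000, w=0.600000:
  k1 = f(-0.200000, 0.600000) = -0.484400
  k2 = f(-0.150000, 0.575780) = -0.411903
  k3 = f(-0.150000, 0.579405) = -0.415211
  k4 = f(-0.100000, 0.558479) = -0.346400
  w ← 0.600000 + (0.1/6)·(k1 + 2k2 + 2k3 + k4) = 0.558583
w(-0.1) ≈ 0.5586

0.5586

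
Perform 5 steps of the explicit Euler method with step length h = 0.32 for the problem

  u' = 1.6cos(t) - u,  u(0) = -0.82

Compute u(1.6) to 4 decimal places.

0.6794

Euler: u_{n+1} = u_n + h·f(t_n, u_n).
t=0.000000, u=-0.820000: f=2.420000 → u ← -0.820000 + 0.32·2.420000 = -0.045600
t=0.320000, u=-0.045600: f=1.564377 → u ← -0.045600 + 0.32·1.564377 = 0.455001
t=0.640000, u=0.455001: f=0.828353 → u ← 0.455001 + 0.32·0.828353 = 0.720073
t=0.960000, u=0.720073: f=0.197559 → u ← 0.720073 + 0.32·0.197559 = 0.783292
t=1.280000, u=0.783292: f=-0.324548 → u ← 0.783292 + 0.32·(-0.324548) = 0.679437
u(1.6) ≈ 0.6794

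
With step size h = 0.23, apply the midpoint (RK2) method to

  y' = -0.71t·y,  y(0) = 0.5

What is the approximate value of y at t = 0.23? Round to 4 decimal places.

Midpoint: k1 = f(t_n, y_n); k2 = f(t_n + h/2, y_n + (h/2)·k1); y_{n+1} = y_n + h·k2.
t=0.000000, y=0.500000:
  k1 = f(0.000000, 0.500000) = 0.000000
  k2 = f(0.115000, 0.500000) = -0.040825
  y ← 0.500000 + 0.23·(-0.040825) = 0.490610
y(0.23) ≈ 0.4906

0.4906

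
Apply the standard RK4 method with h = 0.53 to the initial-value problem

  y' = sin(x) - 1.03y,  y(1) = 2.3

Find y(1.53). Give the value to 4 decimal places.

1.7209

RK4: k1 = f(x_n, y_n); k2 = f(x_n + h/2, y_n + (h/2)·k1); k3 = f(x_n + h/2, y_n + (h/2)·k2); k4 = f(x_n + h, y_n + h·k3); y_{n+1} = y_n + (h/6)·(k1 + 2k2 + 2k3 + k4).
x=1.000000, y=2.300000:
  k1 = f(1.000000, 2.300000) = -1.527529
  k2 = f(1.265000, 1.895205) = -0.998453
  k3 = f(1.265000, 2.035410) = -1.142865
  k4 = f(1.530000, 1.694282) = -0.745942
  y ← 2.300000 + (0.53/6)·(k1 + 2k2 + 2k3 + k4) = 1.720877
y(1.53) ≈ 1.7209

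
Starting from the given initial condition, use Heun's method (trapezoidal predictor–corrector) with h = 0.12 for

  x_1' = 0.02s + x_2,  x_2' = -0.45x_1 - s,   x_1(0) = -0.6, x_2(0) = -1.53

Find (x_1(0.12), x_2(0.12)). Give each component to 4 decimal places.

-0.7815, -1.4998

Heun on (x_1,x_2): k1 = f(s_n, state_n); k2 = f(s_n + h, state_n + h·k1); state_{n+1} = state_n + (h/2)·(k1 + k2).
0.000000: (-0.600000, -1.530000)
  k1 = (-1.530000, 0.270000)
  predictor → (-0.783600, -1.497600)
  k2 = (-1.495200, 0.232620)
  → (-0.781512, -1.499843)
(x_1(0.12), x_2(0.12)) ≈ (-0.7815, -1.4998)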